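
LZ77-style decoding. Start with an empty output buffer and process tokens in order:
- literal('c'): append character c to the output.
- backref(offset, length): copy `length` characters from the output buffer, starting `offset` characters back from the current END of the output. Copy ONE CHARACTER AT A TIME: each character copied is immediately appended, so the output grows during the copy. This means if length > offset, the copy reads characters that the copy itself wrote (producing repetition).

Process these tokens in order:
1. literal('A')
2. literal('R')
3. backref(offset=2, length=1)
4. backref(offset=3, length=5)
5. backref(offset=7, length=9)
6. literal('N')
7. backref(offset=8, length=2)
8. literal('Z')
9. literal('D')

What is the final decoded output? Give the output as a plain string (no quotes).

Answer: ARAARAARRAARAARRANARZD

Derivation:
Token 1: literal('A'). Output: "A"
Token 2: literal('R'). Output: "AR"
Token 3: backref(off=2, len=1). Copied 'A' from pos 0. Output: "ARA"
Token 4: backref(off=3, len=5) (overlapping!). Copied 'ARAAR' from pos 0. Output: "ARAARAAR"
Token 5: backref(off=7, len=9) (overlapping!). Copied 'RAARAARRA' from pos 1. Output: "ARAARAARRAARAARRA"
Token 6: literal('N'). Output: "ARAARAARRAARAARRAN"
Token 7: backref(off=8, len=2). Copied 'AR' from pos 10. Output: "ARAARAARRAARAARRANAR"
Token 8: literal('Z'). Output: "ARAARAARRAARAARRANARZ"
Token 9: literal('D'). Output: "ARAARAARRAARAARRANARZD"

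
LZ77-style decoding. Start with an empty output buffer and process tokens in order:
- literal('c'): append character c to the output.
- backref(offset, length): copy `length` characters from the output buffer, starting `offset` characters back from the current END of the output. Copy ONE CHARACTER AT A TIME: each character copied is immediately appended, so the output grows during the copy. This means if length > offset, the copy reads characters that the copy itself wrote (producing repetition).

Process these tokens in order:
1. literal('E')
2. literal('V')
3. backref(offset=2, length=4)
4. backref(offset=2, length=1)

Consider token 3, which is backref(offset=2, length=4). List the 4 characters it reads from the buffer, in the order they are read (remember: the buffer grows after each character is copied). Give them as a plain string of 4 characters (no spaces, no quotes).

Token 1: literal('E'). Output: "E"
Token 2: literal('V'). Output: "EV"
Token 3: backref(off=2, len=4). Buffer before: "EV" (len 2)
  byte 1: read out[0]='E', append. Buffer now: "EVE"
  byte 2: read out[1]='V', append. Buffer now: "EVEV"
  byte 3: read out[2]='E', append. Buffer now: "EVEVE"
  byte 4: read out[3]='V', append. Buffer now: "EVEVEV"

Answer: EVEV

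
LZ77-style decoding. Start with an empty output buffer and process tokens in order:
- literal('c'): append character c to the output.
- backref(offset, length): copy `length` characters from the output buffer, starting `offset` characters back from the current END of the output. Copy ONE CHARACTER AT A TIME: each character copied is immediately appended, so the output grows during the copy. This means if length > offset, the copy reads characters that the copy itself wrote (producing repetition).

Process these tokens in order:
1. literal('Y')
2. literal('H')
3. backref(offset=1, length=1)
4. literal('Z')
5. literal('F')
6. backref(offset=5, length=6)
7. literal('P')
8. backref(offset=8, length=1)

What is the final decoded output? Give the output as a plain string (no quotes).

Token 1: literal('Y'). Output: "Y"
Token 2: literal('H'). Output: "YH"
Token 3: backref(off=1, len=1). Copied 'H' from pos 1. Output: "YHH"
Token 4: literal('Z'). Output: "YHHZ"
Token 5: literal('F'). Output: "YHHZF"
Token 6: backref(off=5, len=6) (overlapping!). Copied 'YHHZFY' from pos 0. Output: "YHHZFYHHZFY"
Token 7: literal('P'). Output: "YHHZFYHHZFYP"
Token 8: backref(off=8, len=1). Copied 'F' from pos 4. Output: "YHHZFYHHZFYPF"

Answer: YHHZFYHHZFYPF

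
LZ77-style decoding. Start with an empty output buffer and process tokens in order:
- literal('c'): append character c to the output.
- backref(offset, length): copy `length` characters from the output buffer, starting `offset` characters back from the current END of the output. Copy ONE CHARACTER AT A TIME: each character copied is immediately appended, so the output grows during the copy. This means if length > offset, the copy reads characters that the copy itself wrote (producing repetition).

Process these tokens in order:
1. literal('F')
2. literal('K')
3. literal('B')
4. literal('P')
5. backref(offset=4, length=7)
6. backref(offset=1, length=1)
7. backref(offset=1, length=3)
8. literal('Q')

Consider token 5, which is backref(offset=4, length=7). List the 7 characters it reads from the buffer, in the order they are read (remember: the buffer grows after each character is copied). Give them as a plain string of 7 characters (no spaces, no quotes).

Token 1: literal('F'). Output: "F"
Token 2: literal('K'). Output: "FK"
Token 3: literal('B'). Output: "FKB"
Token 4: literal('P'). Output: "FKBP"
Token 5: backref(off=4, len=7). Buffer before: "FKBP" (len 4)
  byte 1: read out[0]='F', append. Buffer now: "FKBPF"
  byte 2: read out[1]='K', append. Buffer now: "FKBPFK"
  byte 3: read out[2]='B', append. Buffer now: "FKBPFKB"
  byte 4: read out[3]='P', append. Buffer now: "FKBPFKBP"
  byte 5: read out[4]='F', append. Buffer now: "FKBPFKBPF"
  byte 6: read out[5]='K', append. Buffer now: "FKBPFKBPFK"
  byte 7: read out[6]='B', append. Buffer now: "FKBPFKBPFKB"

Answer: FKBPFKB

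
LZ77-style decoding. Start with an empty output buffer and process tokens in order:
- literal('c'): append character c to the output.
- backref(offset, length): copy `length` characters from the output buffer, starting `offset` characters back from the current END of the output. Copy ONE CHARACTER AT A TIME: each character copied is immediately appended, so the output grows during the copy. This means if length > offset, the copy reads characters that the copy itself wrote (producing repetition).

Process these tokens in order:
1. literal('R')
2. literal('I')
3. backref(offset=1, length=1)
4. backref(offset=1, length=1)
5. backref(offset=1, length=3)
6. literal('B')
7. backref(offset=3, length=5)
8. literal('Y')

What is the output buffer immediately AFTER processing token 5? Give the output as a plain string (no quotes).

Token 1: literal('R'). Output: "R"
Token 2: literal('I'). Output: "RI"
Token 3: backref(off=1, len=1). Copied 'I' from pos 1. Output: "RII"
Token 4: backref(off=1, len=1). Copied 'I' from pos 2. Output: "RIII"
Token 5: backref(off=1, len=3) (overlapping!). Copied 'III' from pos 3. Output: "RIIIIII"

Answer: RIIIIII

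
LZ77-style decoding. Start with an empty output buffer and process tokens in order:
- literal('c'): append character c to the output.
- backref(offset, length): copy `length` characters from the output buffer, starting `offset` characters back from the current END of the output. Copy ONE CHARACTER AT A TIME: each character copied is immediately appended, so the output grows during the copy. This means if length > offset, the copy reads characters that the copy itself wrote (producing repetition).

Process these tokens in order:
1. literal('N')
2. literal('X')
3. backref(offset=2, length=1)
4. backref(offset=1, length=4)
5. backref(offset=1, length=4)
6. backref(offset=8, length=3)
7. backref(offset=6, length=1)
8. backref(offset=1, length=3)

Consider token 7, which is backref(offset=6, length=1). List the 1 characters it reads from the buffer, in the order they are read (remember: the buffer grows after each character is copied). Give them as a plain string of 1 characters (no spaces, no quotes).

Answer: N

Derivation:
Token 1: literal('N'). Output: "N"
Token 2: literal('X'). Output: "NX"
Token 3: backref(off=2, len=1). Copied 'N' from pos 0. Output: "NXN"
Token 4: backref(off=1, len=4) (overlapping!). Copied 'NNNN' from pos 2. Output: "NXNNNNN"
Token 5: backref(off=1, len=4) (overlapping!). Copied 'NNNN' from pos 6. Output: "NXNNNNNNNNN"
Token 6: backref(off=8, len=3). Copied 'NNN' from pos 3. Output: "NXNNNNNNNNNNNN"
Token 7: backref(off=6, len=1). Buffer before: "NXNNNNNNNNNNNN" (len 14)
  byte 1: read out[8]='N', append. Buffer now: "NXNNNNNNNNNNNNN"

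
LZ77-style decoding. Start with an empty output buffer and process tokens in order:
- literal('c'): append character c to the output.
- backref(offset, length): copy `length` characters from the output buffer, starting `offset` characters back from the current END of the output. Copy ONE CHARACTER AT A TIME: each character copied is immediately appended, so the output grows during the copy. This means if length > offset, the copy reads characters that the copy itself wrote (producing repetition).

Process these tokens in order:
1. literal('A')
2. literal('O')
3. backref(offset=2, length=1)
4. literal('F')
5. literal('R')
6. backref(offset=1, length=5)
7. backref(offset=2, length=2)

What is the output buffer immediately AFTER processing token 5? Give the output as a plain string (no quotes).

Token 1: literal('A'). Output: "A"
Token 2: literal('O'). Output: "AO"
Token 3: backref(off=2, len=1). Copied 'A' from pos 0. Output: "AOA"
Token 4: literal('F'). Output: "AOAF"
Token 5: literal('R'). Output: "AOAFR"

Answer: AOAFR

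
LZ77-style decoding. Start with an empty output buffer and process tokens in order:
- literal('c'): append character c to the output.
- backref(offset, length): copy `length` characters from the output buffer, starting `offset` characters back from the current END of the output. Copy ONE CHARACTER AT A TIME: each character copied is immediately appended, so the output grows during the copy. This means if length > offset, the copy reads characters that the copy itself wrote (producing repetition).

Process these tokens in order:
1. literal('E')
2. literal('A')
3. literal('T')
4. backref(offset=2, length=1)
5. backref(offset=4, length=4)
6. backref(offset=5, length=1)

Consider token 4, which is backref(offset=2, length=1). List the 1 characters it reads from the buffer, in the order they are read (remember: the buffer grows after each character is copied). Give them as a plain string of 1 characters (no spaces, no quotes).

Answer: A

Derivation:
Token 1: literal('E'). Output: "E"
Token 2: literal('A'). Output: "EA"
Token 3: literal('T'). Output: "EAT"
Token 4: backref(off=2, len=1). Buffer before: "EAT" (len 3)
  byte 1: read out[1]='A', append. Buffer now: "EATA"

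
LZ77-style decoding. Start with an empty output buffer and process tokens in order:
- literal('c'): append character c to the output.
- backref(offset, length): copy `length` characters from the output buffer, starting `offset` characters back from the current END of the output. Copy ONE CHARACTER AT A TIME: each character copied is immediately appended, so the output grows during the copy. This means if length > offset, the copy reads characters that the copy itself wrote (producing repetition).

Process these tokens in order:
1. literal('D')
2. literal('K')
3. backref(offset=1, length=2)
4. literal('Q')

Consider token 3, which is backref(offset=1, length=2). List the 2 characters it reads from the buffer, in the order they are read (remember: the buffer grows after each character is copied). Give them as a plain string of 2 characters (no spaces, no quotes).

Token 1: literal('D'). Output: "D"
Token 2: literal('K'). Output: "DK"
Token 3: backref(off=1, len=2). Buffer before: "DK" (len 2)
  byte 1: read out[1]='K', append. Buffer now: "DKK"
  byte 2: read out[2]='K', append. Buffer now: "DKKK"

Answer: KK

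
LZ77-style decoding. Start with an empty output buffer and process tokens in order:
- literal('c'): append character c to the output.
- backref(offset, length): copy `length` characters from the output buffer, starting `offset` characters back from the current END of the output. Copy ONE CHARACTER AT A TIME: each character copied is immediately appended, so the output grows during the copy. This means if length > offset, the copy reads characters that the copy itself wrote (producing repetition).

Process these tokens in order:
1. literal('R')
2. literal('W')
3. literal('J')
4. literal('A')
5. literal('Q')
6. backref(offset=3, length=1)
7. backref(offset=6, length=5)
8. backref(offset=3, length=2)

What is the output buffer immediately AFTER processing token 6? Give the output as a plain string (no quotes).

Answer: RWJAQJ

Derivation:
Token 1: literal('R'). Output: "R"
Token 2: literal('W'). Output: "RW"
Token 3: literal('J'). Output: "RWJ"
Token 4: literal('A'). Output: "RWJA"
Token 5: literal('Q'). Output: "RWJAQ"
Token 6: backref(off=3, len=1). Copied 'J' from pos 2. Output: "RWJAQJ"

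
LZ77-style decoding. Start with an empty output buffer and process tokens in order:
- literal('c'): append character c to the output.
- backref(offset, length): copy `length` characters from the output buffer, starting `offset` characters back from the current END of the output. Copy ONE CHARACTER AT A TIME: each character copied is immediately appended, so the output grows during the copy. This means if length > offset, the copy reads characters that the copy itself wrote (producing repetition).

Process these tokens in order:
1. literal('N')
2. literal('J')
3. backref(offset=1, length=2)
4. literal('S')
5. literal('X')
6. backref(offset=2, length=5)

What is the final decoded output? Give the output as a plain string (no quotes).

Token 1: literal('N'). Output: "N"
Token 2: literal('J'). Output: "NJ"
Token 3: backref(off=1, len=2) (overlapping!). Copied 'JJ' from pos 1. Output: "NJJJ"
Token 4: literal('S'). Output: "NJJJS"
Token 5: literal('X'). Output: "NJJJSX"
Token 6: backref(off=2, len=5) (overlapping!). Copied 'SXSXS' from pos 4. Output: "NJJJSXSXSXS"

Answer: NJJJSXSXSXS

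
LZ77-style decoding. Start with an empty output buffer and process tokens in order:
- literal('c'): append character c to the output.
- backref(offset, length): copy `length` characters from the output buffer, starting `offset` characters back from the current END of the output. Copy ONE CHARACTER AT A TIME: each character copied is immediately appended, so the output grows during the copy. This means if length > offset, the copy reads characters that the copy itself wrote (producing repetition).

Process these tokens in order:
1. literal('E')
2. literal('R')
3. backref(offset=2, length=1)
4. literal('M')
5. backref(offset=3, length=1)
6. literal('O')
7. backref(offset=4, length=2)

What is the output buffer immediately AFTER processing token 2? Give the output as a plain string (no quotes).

Token 1: literal('E'). Output: "E"
Token 2: literal('R'). Output: "ER"

Answer: ER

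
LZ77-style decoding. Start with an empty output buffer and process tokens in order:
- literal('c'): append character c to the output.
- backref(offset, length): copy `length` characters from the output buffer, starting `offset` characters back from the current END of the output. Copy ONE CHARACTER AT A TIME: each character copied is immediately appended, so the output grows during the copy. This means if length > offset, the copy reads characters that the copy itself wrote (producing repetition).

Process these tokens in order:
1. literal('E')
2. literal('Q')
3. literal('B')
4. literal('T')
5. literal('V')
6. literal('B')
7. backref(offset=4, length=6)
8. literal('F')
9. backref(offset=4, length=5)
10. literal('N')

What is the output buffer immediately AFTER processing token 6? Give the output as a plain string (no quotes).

Answer: EQBTVB

Derivation:
Token 1: literal('E'). Output: "E"
Token 2: literal('Q'). Output: "EQ"
Token 3: literal('B'). Output: "EQB"
Token 4: literal('T'). Output: "EQBT"
Token 5: literal('V'). Output: "EQBTV"
Token 6: literal('B'). Output: "EQBTVB"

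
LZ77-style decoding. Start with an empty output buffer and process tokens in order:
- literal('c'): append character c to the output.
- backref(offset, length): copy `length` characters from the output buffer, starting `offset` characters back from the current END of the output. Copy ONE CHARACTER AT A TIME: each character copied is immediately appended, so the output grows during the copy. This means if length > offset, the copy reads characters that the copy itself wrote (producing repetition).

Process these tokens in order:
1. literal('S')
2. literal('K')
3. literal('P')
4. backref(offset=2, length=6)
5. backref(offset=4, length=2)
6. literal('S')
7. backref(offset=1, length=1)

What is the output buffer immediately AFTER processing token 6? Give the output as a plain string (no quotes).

Token 1: literal('S'). Output: "S"
Token 2: literal('K'). Output: "SK"
Token 3: literal('P'). Output: "SKP"
Token 4: backref(off=2, len=6) (overlapping!). Copied 'KPKPKP' from pos 1. Output: "SKPKPKPKP"
Token 5: backref(off=4, len=2). Copied 'KP' from pos 5. Output: "SKPKPKPKPKP"
Token 6: literal('S'). Output: "SKPKPKPKPKPS"

Answer: SKPKPKPKPKPS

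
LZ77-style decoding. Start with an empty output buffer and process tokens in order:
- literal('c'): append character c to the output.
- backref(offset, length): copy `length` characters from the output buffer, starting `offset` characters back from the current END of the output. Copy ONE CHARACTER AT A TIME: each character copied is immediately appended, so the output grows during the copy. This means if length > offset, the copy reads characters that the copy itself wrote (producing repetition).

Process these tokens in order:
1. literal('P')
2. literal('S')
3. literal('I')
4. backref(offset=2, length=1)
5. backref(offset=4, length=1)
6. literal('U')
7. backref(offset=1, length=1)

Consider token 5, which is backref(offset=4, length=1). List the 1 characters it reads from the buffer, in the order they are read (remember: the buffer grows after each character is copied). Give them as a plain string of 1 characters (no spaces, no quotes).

Answer: P

Derivation:
Token 1: literal('P'). Output: "P"
Token 2: literal('S'). Output: "PS"
Token 3: literal('I'). Output: "PSI"
Token 4: backref(off=2, len=1). Copied 'S' from pos 1. Output: "PSIS"
Token 5: backref(off=4, len=1). Buffer before: "PSIS" (len 4)
  byte 1: read out[0]='P', append. Buffer now: "PSISP"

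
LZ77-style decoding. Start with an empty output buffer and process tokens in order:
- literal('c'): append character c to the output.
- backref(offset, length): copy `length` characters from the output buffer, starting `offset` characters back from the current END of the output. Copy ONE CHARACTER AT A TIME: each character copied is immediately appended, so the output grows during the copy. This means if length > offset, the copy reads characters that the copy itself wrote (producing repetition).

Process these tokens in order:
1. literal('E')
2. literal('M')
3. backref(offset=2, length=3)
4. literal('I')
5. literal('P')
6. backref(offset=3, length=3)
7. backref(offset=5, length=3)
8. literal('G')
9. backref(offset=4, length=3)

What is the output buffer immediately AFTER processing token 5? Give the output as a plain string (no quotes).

Token 1: literal('E'). Output: "E"
Token 2: literal('M'). Output: "EM"
Token 3: backref(off=2, len=3) (overlapping!). Copied 'EME' from pos 0. Output: "EMEME"
Token 4: literal('I'). Output: "EMEMEI"
Token 5: literal('P'). Output: "EMEMEIP"

Answer: EMEMEIP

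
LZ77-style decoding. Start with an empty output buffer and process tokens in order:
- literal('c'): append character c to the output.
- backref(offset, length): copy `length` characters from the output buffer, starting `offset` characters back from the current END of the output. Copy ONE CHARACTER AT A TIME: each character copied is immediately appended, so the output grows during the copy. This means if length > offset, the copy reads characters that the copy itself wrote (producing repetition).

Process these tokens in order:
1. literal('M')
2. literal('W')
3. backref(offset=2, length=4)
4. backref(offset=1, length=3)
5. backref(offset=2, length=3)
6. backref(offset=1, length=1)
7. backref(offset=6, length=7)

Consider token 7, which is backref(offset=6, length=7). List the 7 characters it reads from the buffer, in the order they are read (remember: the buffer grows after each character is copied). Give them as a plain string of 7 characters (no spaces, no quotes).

Token 1: literal('M'). Output: "M"
Token 2: literal('W'). Output: "MW"
Token 3: backref(off=2, len=4) (overlapping!). Copied 'MWMW' from pos 0. Output: "MWMWMW"
Token 4: backref(off=1, len=3) (overlapping!). Copied 'WWW' from pos 5. Output: "MWMWMWWWW"
Token 5: backref(off=2, len=3) (overlapping!). Copied 'WWW' from pos 7. Output: "MWMWMWWWWWWW"
Token 6: backref(off=1, len=1). Copied 'W' from pos 11. Output: "MWMWMWWWWWWWW"
Token 7: backref(off=6, len=7). Buffer before: "MWMWMWWWWWWWW" (len 13)
  byte 1: read out[7]='W', append. Buffer now: "MWMWMWWWWWWWWW"
  byte 2: read out[8]='W', append. Buffer now: "MWMWMWWWWWWWWWW"
  byte 3: read out[9]='W', append. Buffer now: "MWMWMWWWWWWWWWWW"
  byte 4: read out[10]='W', append. Buffer now: "MWMWMWWWWWWWWWWWW"
  byte 5: read out[11]='W', append. Buffer now: "MWMWMWWWWWWWWWWWWW"
  byte 6: read out[12]='W', append. Buffer now: "MWMWMWWWWWWWWWWWWWW"
  byte 7: read out[13]='W', append. Buffer now: "MWMWMWWWWWWWWWWWWWWW"

Answer: WWWWWWW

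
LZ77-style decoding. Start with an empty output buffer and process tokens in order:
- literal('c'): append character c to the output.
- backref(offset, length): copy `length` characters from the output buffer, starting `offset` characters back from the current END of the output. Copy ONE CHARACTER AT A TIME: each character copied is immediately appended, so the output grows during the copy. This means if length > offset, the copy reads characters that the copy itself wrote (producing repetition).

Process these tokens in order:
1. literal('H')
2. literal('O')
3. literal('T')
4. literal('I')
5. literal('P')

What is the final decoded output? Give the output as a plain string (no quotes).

Token 1: literal('H'). Output: "H"
Token 2: literal('O'). Output: "HO"
Token 3: literal('T'). Output: "HOT"
Token 4: literal('I'). Output: "HOTI"
Token 5: literal('P'). Output: "HOTIP"

Answer: HOTIP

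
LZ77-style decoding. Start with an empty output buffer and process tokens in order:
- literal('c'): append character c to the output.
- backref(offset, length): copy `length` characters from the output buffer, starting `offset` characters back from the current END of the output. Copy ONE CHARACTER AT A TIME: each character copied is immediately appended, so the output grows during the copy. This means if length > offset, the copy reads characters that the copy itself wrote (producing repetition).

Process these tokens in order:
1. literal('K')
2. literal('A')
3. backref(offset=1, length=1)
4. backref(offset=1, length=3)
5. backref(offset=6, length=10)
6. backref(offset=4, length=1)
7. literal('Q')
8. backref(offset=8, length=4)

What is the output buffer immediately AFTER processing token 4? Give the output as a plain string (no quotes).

Answer: KAAAAA

Derivation:
Token 1: literal('K'). Output: "K"
Token 2: literal('A'). Output: "KA"
Token 3: backref(off=1, len=1). Copied 'A' from pos 1. Output: "KAA"
Token 4: backref(off=1, len=3) (overlapping!). Copied 'AAA' from pos 2. Output: "KAAAAA"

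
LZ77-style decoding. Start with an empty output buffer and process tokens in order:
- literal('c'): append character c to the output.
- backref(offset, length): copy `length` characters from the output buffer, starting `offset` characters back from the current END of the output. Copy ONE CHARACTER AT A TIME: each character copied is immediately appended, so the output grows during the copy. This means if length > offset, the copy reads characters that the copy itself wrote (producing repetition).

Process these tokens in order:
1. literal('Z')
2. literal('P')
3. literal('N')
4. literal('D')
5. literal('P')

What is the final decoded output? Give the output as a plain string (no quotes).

Answer: ZPNDP

Derivation:
Token 1: literal('Z'). Output: "Z"
Token 2: literal('P'). Output: "ZP"
Token 3: literal('N'). Output: "ZPN"
Token 4: literal('D'). Output: "ZPND"
Token 5: literal('P'). Output: "ZPNDP"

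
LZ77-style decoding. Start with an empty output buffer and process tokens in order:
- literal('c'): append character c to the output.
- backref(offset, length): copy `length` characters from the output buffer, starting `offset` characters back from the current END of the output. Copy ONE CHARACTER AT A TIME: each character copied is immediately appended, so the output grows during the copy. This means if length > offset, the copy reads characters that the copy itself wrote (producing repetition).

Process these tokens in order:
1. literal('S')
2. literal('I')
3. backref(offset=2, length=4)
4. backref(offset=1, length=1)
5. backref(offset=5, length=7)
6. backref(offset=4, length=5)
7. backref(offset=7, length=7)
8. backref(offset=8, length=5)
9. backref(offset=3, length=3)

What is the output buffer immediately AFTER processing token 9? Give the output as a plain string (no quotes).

Answer: SISISIISISIISIIISIISIIISIIISIIIIII

Derivation:
Token 1: literal('S'). Output: "S"
Token 2: literal('I'). Output: "SI"
Token 3: backref(off=2, len=4) (overlapping!). Copied 'SISI' from pos 0. Output: "SISISI"
Token 4: backref(off=1, len=1). Copied 'I' from pos 5. Output: "SISISII"
Token 5: backref(off=5, len=7) (overlapping!). Copied 'SISIISI' from pos 2. Output: "SISISIISISIISI"
Token 6: backref(off=4, len=5) (overlapping!). Copied 'IISII' from pos 10. Output: "SISISIISISIISIIISII"
Token 7: backref(off=7, len=7). Copied 'SIIISII' from pos 12. Output: "SISISIISISIISIIISIISIIISII"
Token 8: backref(off=8, len=5). Copied 'ISIII' from pos 18. Output: "SISISIISISIISIIISIISIIISIIISIII"
Token 9: backref(off=3, len=3). Copied 'III' from pos 28. Output: "SISISIISISIISIIISIISIIISIIISIIIIII"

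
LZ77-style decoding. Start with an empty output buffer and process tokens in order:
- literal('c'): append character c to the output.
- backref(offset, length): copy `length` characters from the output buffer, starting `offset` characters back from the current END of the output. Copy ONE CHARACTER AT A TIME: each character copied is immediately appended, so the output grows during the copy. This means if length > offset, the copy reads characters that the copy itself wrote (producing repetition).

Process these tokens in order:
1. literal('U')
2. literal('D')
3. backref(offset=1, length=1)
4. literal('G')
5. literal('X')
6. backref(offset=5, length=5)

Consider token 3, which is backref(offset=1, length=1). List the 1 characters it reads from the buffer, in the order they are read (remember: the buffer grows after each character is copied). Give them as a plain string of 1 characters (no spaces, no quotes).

Answer: D

Derivation:
Token 1: literal('U'). Output: "U"
Token 2: literal('D'). Output: "UD"
Token 3: backref(off=1, len=1). Buffer before: "UD" (len 2)
  byte 1: read out[1]='D', append. Buffer now: "UDD"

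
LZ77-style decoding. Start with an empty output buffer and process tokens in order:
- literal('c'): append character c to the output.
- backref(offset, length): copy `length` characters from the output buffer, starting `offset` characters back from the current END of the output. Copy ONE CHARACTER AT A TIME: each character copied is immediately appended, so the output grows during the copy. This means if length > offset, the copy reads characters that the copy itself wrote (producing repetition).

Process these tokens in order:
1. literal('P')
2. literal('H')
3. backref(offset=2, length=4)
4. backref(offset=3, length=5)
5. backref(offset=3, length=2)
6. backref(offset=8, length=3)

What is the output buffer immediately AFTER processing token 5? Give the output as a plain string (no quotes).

Answer: PHPHPHHPHHPHH

Derivation:
Token 1: literal('P'). Output: "P"
Token 2: literal('H'). Output: "PH"
Token 3: backref(off=2, len=4) (overlapping!). Copied 'PHPH' from pos 0. Output: "PHPHPH"
Token 4: backref(off=3, len=5) (overlapping!). Copied 'HPHHP' from pos 3. Output: "PHPHPHHPHHP"
Token 5: backref(off=3, len=2). Copied 'HH' from pos 8. Output: "PHPHPHHPHHPHH"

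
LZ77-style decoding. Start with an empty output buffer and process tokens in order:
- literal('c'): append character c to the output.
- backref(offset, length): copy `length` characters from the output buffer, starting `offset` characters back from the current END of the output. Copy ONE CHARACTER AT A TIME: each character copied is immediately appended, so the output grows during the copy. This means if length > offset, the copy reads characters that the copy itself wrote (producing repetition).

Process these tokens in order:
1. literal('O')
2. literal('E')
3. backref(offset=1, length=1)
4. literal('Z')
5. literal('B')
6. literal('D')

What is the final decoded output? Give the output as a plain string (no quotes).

Token 1: literal('O'). Output: "O"
Token 2: literal('E'). Output: "OE"
Token 3: backref(off=1, len=1). Copied 'E' from pos 1. Output: "OEE"
Token 4: literal('Z'). Output: "OEEZ"
Token 5: literal('B'). Output: "OEEZB"
Token 6: literal('D'). Output: "OEEZBD"

Answer: OEEZBD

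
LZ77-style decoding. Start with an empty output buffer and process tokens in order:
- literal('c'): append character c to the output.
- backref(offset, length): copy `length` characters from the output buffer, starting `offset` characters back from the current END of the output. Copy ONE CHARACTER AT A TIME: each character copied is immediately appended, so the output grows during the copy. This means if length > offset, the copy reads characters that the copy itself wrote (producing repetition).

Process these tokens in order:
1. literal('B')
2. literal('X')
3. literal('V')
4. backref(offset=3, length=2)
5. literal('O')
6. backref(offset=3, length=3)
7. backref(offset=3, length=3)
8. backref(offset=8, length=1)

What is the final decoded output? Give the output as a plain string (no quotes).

Token 1: literal('B'). Output: "B"
Token 2: literal('X'). Output: "BX"
Token 3: literal('V'). Output: "BXV"
Token 4: backref(off=3, len=2). Copied 'BX' from pos 0. Output: "BXVBX"
Token 5: literal('O'). Output: "BXVBXO"
Token 6: backref(off=3, len=3). Copied 'BXO' from pos 3. Output: "BXVBXOBXO"
Token 7: backref(off=3, len=3). Copied 'BXO' from pos 6. Output: "BXVBXOBXOBXO"
Token 8: backref(off=8, len=1). Copied 'X' from pos 4. Output: "BXVBXOBXOBXOX"

Answer: BXVBXOBXOBXOX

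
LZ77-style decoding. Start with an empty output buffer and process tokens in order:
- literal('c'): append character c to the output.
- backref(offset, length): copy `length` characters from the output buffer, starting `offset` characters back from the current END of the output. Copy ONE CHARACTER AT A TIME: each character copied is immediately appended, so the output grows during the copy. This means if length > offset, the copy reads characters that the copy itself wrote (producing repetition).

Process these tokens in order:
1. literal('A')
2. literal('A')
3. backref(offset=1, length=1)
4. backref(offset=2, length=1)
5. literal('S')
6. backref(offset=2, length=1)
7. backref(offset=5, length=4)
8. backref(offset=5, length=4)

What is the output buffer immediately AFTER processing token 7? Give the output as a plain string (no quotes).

Answer: AAAASAAAAS

Derivation:
Token 1: literal('A'). Output: "A"
Token 2: literal('A'). Output: "AA"
Token 3: backref(off=1, len=1). Copied 'A' from pos 1. Output: "AAA"
Token 4: backref(off=2, len=1). Copied 'A' from pos 1. Output: "AAAA"
Token 5: literal('S'). Output: "AAAAS"
Token 6: backref(off=2, len=1). Copied 'A' from pos 3. Output: "AAAASA"
Token 7: backref(off=5, len=4). Copied 'AAAS' from pos 1. Output: "AAAASAAAAS"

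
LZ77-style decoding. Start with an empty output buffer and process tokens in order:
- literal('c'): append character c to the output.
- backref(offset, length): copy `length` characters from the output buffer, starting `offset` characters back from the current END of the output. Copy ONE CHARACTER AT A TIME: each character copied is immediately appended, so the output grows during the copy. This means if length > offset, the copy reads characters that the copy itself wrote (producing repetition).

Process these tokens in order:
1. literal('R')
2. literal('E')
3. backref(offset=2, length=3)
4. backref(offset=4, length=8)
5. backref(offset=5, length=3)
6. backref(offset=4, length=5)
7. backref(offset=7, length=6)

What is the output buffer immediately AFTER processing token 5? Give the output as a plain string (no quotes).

Token 1: literal('R'). Output: "R"
Token 2: literal('E'). Output: "RE"
Token 3: backref(off=2, len=3) (overlapping!). Copied 'RER' from pos 0. Output: "RERER"
Token 4: backref(off=4, len=8) (overlapping!). Copied 'ERERERER' from pos 1. Output: "RERERERERERER"
Token 5: backref(off=5, len=3). Copied 'RER' from pos 8. Output: "RERERERERERERRER"

Answer: RERERERERERERRER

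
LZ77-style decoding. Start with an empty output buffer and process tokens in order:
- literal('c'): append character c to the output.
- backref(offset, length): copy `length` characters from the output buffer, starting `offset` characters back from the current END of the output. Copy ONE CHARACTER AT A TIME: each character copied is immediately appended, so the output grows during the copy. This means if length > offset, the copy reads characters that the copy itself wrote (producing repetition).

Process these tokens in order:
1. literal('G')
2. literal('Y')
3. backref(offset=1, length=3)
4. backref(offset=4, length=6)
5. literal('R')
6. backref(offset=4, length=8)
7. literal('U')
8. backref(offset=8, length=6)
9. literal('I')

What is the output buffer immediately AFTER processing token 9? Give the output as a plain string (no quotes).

Token 1: literal('G'). Output: "G"
Token 2: literal('Y'). Output: "GY"
Token 3: backref(off=1, len=3) (overlapping!). Copied 'YYY' from pos 1. Output: "GYYYY"
Token 4: backref(off=4, len=6) (overlapping!). Copied 'YYYYYY' from pos 1. Output: "GYYYYYYYYYY"
Token 5: literal('R'). Output: "GYYYYYYYYYYR"
Token 6: backref(off=4, len=8) (overlapping!). Copied 'YYYRYYYR' from pos 8. Output: "GYYYYYYYYYYRYYYRYYYR"
Token 7: literal('U'). Output: "GYYYYYYYYYYRYYYRYYYRU"
Token 8: backref(off=8, len=6). Copied 'YYRYYY' from pos 13. Output: "GYYYYYYYYYYRYYYRYYYRUYYRYYY"
Token 9: literal('I'). Output: "GYYYYYYYYYYRYYYRYYYRUYYRYYYI"

Answer: GYYYYYYYYYYRYYYRYYYRUYYRYYYI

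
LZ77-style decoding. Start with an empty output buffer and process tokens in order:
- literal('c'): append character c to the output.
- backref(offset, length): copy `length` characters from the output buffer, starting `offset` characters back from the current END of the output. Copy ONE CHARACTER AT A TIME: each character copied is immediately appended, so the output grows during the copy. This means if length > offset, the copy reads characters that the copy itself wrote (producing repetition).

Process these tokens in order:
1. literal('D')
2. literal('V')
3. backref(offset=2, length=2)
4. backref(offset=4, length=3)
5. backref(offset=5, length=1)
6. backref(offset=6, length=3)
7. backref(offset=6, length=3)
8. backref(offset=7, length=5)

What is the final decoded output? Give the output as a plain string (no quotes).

Answer: DVDVDVDDDVDVDDDDVDV

Derivation:
Token 1: literal('D'). Output: "D"
Token 2: literal('V'). Output: "DV"
Token 3: backref(off=2, len=2). Copied 'DV' from pos 0. Output: "DVDV"
Token 4: backref(off=4, len=3). Copied 'DVD' from pos 0. Output: "DVDVDVD"
Token 5: backref(off=5, len=1). Copied 'D' from pos 2. Output: "DVDVDVDD"
Token 6: backref(off=6, len=3). Copied 'DVD' from pos 2. Output: "DVDVDVDDDVD"
Token 7: backref(off=6, len=3). Copied 'VDD' from pos 5. Output: "DVDVDVDDDVDVDD"
Token 8: backref(off=7, len=5). Copied 'DDVDV' from pos 7. Output: "DVDVDVDDDVDVDDDDVDV"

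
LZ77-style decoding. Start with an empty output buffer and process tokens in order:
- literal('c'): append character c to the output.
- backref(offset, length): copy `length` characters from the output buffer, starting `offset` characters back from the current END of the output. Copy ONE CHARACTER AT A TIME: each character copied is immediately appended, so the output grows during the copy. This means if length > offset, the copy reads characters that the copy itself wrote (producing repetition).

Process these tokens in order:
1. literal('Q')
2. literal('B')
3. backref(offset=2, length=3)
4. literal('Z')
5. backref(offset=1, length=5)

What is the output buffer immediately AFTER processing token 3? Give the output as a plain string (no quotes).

Token 1: literal('Q'). Output: "Q"
Token 2: literal('B'). Output: "QB"
Token 3: backref(off=2, len=3) (overlapping!). Copied 'QBQ' from pos 0. Output: "QBQBQ"

Answer: QBQBQ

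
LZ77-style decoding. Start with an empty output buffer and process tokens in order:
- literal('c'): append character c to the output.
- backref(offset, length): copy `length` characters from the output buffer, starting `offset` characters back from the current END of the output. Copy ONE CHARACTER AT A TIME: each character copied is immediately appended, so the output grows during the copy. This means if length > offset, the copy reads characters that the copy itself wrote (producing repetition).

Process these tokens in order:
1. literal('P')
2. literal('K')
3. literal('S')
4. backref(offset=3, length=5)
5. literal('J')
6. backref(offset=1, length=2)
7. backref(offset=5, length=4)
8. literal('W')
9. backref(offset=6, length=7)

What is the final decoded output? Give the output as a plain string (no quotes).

Token 1: literal('P'). Output: "P"
Token 2: literal('K'). Output: "PK"
Token 3: literal('S'). Output: "PKS"
Token 4: backref(off=3, len=5) (overlapping!). Copied 'PKSPK' from pos 0. Output: "PKSPKSPK"
Token 5: literal('J'). Output: "PKSPKSPKJ"
Token 6: backref(off=1, len=2) (overlapping!). Copied 'JJ' from pos 8. Output: "PKSPKSPKJJJ"
Token 7: backref(off=5, len=4). Copied 'PKJJ' from pos 6. Output: "PKSPKSPKJJJPKJJ"
Token 8: literal('W'). Output: "PKSPKSPKJJJPKJJW"
Token 9: backref(off=6, len=7) (overlapping!). Copied 'JPKJJWJ' from pos 10. Output: "PKSPKSPKJJJPKJJWJPKJJWJ"

Answer: PKSPKSPKJJJPKJJWJPKJJWJ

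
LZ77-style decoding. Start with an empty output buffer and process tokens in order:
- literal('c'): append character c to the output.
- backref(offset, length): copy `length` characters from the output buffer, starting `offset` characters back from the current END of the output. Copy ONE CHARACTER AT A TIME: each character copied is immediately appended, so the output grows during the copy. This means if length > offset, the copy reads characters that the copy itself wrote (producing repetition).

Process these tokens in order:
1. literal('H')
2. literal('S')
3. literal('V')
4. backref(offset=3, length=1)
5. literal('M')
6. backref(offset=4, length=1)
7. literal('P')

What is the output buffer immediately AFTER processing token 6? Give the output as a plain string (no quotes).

Answer: HSVHMS

Derivation:
Token 1: literal('H'). Output: "H"
Token 2: literal('S'). Output: "HS"
Token 3: literal('V'). Output: "HSV"
Token 4: backref(off=3, len=1). Copied 'H' from pos 0. Output: "HSVH"
Token 5: literal('M'). Output: "HSVHM"
Token 6: backref(off=4, len=1). Copied 'S' from pos 1. Output: "HSVHMS"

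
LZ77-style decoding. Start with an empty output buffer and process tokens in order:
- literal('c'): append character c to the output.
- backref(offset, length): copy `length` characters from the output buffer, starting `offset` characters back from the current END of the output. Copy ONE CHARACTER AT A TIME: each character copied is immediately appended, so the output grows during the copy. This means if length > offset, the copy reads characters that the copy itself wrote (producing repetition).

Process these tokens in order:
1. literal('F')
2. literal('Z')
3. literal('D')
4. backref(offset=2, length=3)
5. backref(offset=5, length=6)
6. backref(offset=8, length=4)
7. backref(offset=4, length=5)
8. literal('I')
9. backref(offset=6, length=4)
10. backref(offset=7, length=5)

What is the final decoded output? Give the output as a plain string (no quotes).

Token 1: literal('F'). Output: "F"
Token 2: literal('Z'). Output: "FZ"
Token 3: literal('D'). Output: "FZD"
Token 4: backref(off=2, len=3) (overlapping!). Copied 'ZDZ' from pos 1. Output: "FZDZDZ"
Token 5: backref(off=5, len=6) (overlapping!). Copied 'ZDZDZZ' from pos 1. Output: "FZDZDZZDZDZZ"
Token 6: backref(off=8, len=4). Copied 'DZZD' from pos 4. Output: "FZDZDZZDZDZZDZZD"
Token 7: backref(off=4, len=5) (overlapping!). Copied 'DZZDD' from pos 12. Output: "FZDZDZZDZDZZDZZDDZZDD"
Token 8: literal('I'). Output: "FZDZDZZDZDZZDZZDDZZDDI"
Token 9: backref(off=6, len=4). Copied 'DZZD' from pos 16. Output: "FZDZDZZDZDZZDZZDDZZDDIDZZD"
Token 10: backref(off=7, len=5). Copied 'DDIDZ' from pos 19. Output: "FZDZDZZDZDZZDZZDDZZDDIDZZDDDIDZ"

Answer: FZDZDZZDZDZZDZZDDZZDDIDZZDDDIDZ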